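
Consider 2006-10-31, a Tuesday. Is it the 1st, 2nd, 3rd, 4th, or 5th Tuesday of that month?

5th

Day 31 falls in week ⌈31/7⌉ of the month.
Days 1–7 hold the 1st Tuesday, 8–14 the 2nd, 15–21 the 3rd, 22–28 the 4th, 29–31 the 5th.
31 is in the range for the 5th.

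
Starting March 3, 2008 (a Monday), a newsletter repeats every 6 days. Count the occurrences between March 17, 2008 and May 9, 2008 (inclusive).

9

Occurrences land 6·i days after March 3, 2008 for i = 0, 1, 2, …
March 17, 2008 is 14 days after the start; 14 ÷ 6 = 2 remainder 2; since the remainder is 2, round up to i = 3. First occurrence in the window: #4 on March 21, 2008 (3×6 = 18 days in).
May 9, 2008 is 67 days after the start; 67 ÷ 6 = 11 remainder 1. Last occurrence in the window: #12 on May 8, 2008.
Occurrences #4 through #12: 9 in total.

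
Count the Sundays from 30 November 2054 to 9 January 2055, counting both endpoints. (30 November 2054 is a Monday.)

30 November 2054 is a Monday; the first Sunday on or after it is 6 December 2054 (6 days later).
From 6 December 2054 to 9 January 2055: 25 + 9 = 34 days (rest of December, January).
34 ÷ 7 = 4 full weeks with remainder 6, so 4 more Sundays after the first → 5.

5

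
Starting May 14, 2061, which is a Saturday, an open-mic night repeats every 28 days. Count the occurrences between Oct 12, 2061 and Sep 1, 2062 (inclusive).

11

Occurrences land 28·i days after May 14, 2061 for i = 0, 1, 2, …
Oct 12, 2061 is 151 days after the start; 151 ÷ 28 = 5 remainder 11; since the remainder is 11, round up to i = 6. First occurrence in the window: #7 on Oct 29, 2061 (6×28 = 168 days in).
Sep 1, 2062 is 475 days after the start; 475 ÷ 28 = 16 remainder 27. Last occurrence in the window: #17 on Aug 5, 2062.
Occurrences #7 through #17: 11 in total.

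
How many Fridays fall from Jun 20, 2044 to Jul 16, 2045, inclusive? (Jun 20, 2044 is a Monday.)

56

Jun 20, 2044 is a Monday; the first Friday on or after it is Jun 24, 2044 (4 days later).
From Jun 24, 2044 to Jul 16, 2045: 190 + 197 = 387 days (rest of 2044, to Jul 16, 2045 in 2045).
387 ÷ 7 = 55 full weeks with remainder 2, so 55 more Fridays after the first → 56.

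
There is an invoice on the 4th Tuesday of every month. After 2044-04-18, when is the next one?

2044-04-26

April 2044 starts on a Friday; its first Tuesday is the 5th, so the 4th Tuesday is the 26th — 2044-04-26.
2044-04-26 is after 2044-04-18, so that is the next one.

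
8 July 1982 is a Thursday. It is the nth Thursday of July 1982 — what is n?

Day 8 falls in week ⌈8/7⌉ of the month.
Days 1–7 hold the 1st Thursday, 8–14 the 2nd, 15–21 the 3rd, 22–28 the 4th, 29–31 the 5th.
8 is in the range for the 2nd.

2nd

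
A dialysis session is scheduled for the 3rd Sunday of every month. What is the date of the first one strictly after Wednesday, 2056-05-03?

2056-05-21

May 2056 starts on a Monday; its first Sunday is the 7th, so the 3rd Sunday is the 21st — 2056-05-21.
2056-05-21 is after 2056-05-03, so that is the next one.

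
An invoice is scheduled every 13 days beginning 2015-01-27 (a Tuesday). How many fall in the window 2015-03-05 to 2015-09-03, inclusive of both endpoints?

Occurrences land 13·i days after 2015-01-27 for i = 0, 1, 2, …
2015-03-05 is 37 days after the start; 37 ÷ 13 = 2 remainder 11; since the remainder is 11, round up to i = 3. First occurrence in the window: #4 on 2015-03-07 (3×13 = 39 days in).
2015-09-03 is 219 days after the start; 219 ÷ 13 = 16 remainder 11. Last occurrence in the window: #17 on 2015-08-23.
Occurrences #4 through #17: 14 in total.

14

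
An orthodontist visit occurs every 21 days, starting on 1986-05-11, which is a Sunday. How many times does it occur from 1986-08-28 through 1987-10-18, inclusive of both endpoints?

Occurrences land 21·i days after 1986-05-11 for i = 0, 1, 2, …
1986-08-28 is 109 days after the start; 109 ÷ 21 = 5 remainder 4; since the remainder is 4, round up to i = 6. First occurrence in the window: #7 on 1986-09-14 (6×21 = 126 days in).
1987-10-18 is 525 days after the start; 525 ÷ 21 = 25 remainder 0. Last occurrence in the window: #26 on 1987-10-18.
Occurrences #7 through #26: 20 in total.

20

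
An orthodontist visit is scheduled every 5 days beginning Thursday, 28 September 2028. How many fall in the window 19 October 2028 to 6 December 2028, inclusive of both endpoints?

9

Occurrences land 5·i days after 28 September 2028 for i = 0, 1, 2, …
19 October 2028 is 21 days after the start; 21 ÷ 5 = 4 remainder 1; since the remainder is 1, round up to i = 5. First occurrence in the window: #6 on 23 October 2028 (5×5 = 25 days in).
6 December 2028 is 69 days after the start; 69 ÷ 5 = 13 remainder 4. Last occurrence in the window: #14 on 2 December 2028.
Occurrences #6 through #14: 9 in total.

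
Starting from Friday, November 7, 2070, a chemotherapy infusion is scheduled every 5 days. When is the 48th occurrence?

June 30, 2071

The 48th occurrence is 47 intervals after the first: 47 × 5 = 235 days after November 7, 2070.
November has 30 days — 23 days to the end of November leaves 212.
December has 31 days (181 left).
January has 31 days (150 left).
February has 28 days (122 left).
March has 31 days (91 left).
April has 30 days (61 left).
May has 31 days (30 left).
30 days into June → June 30, 2071.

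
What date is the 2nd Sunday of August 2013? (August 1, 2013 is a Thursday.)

August 2013 begins on a Thursday, so the first Sunday is August 4 (3 days later).
The 2nd Sunday is 1 weeks later: 4 + 7 = 11.

August 11, 2013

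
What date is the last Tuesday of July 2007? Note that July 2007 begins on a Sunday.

July 2007 begins on a Sunday, so the first Tuesday is July 3 (2 days later).
July 2007 has 31 days. Adding weeks: 3, 10, 17, 24, 31 — the last one ≤ 31 is the 31st.

July 31, 2007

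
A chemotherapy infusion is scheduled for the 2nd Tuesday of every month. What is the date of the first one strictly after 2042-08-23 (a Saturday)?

August 2042 starts on a Friday; its first Tuesday is the 5th, so the 2nd Tuesday is the 12th — 2042-08-12.
That is not after 2042-08-23, so look at September 2042.
September 2042 starts on a Monday; its first Tuesday is the 2nd, so the 2nd Tuesday is the 9th — 2042-09-09.

2042-09-09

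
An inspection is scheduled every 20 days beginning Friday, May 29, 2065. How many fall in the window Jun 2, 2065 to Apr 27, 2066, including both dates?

Occurrences land 20·i days after May 29, 2065 for i = 0, 1, 2, …
Jun 2, 2065 is 4 days after the start; 4 ÷ 20 = 0 remainder 4; since the remainder is 4, round up to i = 1. First occurrence in the window: #2 on Jun 18, 2065 (1×20 = 20 days in).
Apr 27, 2066 is 333 days after the start; 333 ÷ 20 = 16 remainder 13. Last occurrence in the window: #17 on Apr 14, 2066.
Occurrences #2 through #17: 16 in total.

16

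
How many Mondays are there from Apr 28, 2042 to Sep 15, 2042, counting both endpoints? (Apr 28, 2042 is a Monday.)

21

Apr 28, 2042 is a Monday; the first Monday on or after it is Apr 28, 2042.
From Apr 28, 2042 to Sep 15, 2042: 2 + 31 + 30 + 31 + 31 + 15 = 140 days (rest of Apr, May, Jun, Jul, Aug, Sep).
140 ÷ 7 = 20 full weeks with remainder 0, so 20 more Mondays after the first → 21.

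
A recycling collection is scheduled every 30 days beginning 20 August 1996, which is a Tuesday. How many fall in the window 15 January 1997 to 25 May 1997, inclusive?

Occurrences land 30·i days after 20 August 1996 for i = 0, 1, 2, …
15 January 1997 is 148 days after the start; 148 ÷ 30 = 4 remainder 28; since the remainder is 28, round up to i = 5. First occurrence in the window: #6 on 17 January 1997 (5×30 = 150 days in).
25 May 1997 is 278 days after the start; 278 ÷ 30 = 9 remainder 8. Last occurrence in the window: #10 on 17 May 1997.
Occurrences #6 through #10: 5 in total.

5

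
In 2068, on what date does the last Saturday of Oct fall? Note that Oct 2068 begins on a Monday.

Oct 27, 2068

Oct 2068 begins on a Monday, so the first Saturday is Oct 6 (5 days later).
Oct 2068 has 31 days. Adding weeks: 6, 13, 20, 27 — the last one ≤ 31 is the 27th.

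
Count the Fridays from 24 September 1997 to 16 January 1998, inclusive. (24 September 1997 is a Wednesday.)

17

24 September 1997 is a Wednesday; the first Friday on or after it is 26 September 1997 (2 days later).
From 26 September 1997 to 16 January 1998: 4 + 31 + 30 + 31 + 16 = 112 days (rest of September, October, November, December, January).
112 ÷ 7 = 16 full weeks with remainder 0, so 16 more Fridays after the first → 17.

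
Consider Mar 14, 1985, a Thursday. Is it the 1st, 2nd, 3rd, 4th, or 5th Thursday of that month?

2nd

Day 14 falls in week ⌈14/7⌉ of the month.
Days 1–7 hold the 1st Thursday, 8–14 the 2nd, 15–21 the 3rd, 22–28 the 4th, 29–31 the 5th.
14 is in the range for the 2nd.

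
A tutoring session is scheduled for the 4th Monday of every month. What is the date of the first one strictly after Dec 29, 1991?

Dec 1991 starts on a Sunday; its first Monday is the 2nd, so the 4th Monday is the 23rd — Dec 23, 1991.
That is not after Dec 29, 1991, so look at Jan 1992.
Jan 1992 starts on a Wednesday; its first Monday is the 6th, so the 4th Monday is the 27th — Jan 27, 1992.

Jan 27, 1992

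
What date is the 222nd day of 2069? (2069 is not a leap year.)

Jan has 31 days (222 − 31 = 191 remain).
Feb has 28 days (191 − 28 = 163 remain).
Mar has 31 days (163 − 31 = 132 remain).
Apr has 30 days (132 − 30 = 102 remain).
May has 31 days (102 − 31 = 71 remain).
Jun has 30 days (71 − 30 = 41 remain).
Jul has 31 days (41 − 31 = 10 remain).
10 into Aug → Aug 10.

Aug 10, 2069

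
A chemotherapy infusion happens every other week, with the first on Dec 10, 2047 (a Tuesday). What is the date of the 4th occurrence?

The 4th occurrence is 3 intervals after the first: 3 × 14 = 42 days after Dec 10, 2047.
Dec has 31 days — 21 days to the end of Dec leaves 21.
21 days into Jan → Jan 21, 2048.

Jan 21, 2048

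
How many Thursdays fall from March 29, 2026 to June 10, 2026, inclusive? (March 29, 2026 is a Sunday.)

10

March 29, 2026 is a Sunday; the first Thursday on or after it is April 2, 2026 (4 days later).
From April 2, 2026 to June 10, 2026: 28 + 31 + 10 = 69 days (rest of April, May, June).
69 ÷ 7 = 9 full weeks with remainder 6, so 9 more Thursdays after the first → 10.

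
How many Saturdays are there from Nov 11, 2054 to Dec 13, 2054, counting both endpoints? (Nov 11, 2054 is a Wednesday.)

5

Nov 11, 2054 is a Wednesday; the first Saturday on or after it is Nov 14, 2054 (3 days later).
From Nov 14, 2054 to Dec 13, 2054: 16 + 13 = 29 days (rest of Nov, Dec).
29 ÷ 7 = 4 full weeks with remainder 1, so 4 more Saturdays after the first → 5.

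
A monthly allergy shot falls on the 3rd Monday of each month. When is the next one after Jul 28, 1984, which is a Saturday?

Jul 1984 starts on a Sunday; its first Monday is the 2nd, so the 3rd Monday is the 16th — Jul 16, 1984.
That is not after Jul 28, 1984, so look at Aug 1984.
Aug 1984 starts on a Wednesday; its first Monday is the 6th, so the 3rd Monday is the 20th — Aug 20, 1984.

Aug 20, 1984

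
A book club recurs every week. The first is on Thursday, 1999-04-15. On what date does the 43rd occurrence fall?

2000-02-03

The 43rd occurrence is 42 intervals after the first: 42 × 7 = 294 days after 1999-04-15.
April has 30 days — 15 days to the end of April leaves 279.
May has 31 days (248 left).
June has 30 days (218 left).
July has 31 days (187 left).
August has 31 days (156 left).
September has 30 days (126 left).
October has 31 days (95 left).
November has 30 days (65 left).
December has 31 days (34 left).
January has 31 days (3 left).
3 days into February → 2000-02-03.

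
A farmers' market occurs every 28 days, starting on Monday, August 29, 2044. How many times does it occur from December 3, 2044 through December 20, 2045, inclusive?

Occurrences land 28·i days after August 29, 2044 for i = 0, 1, 2, …
December 3, 2044 is 96 days after the start; 96 ÷ 28 = 3 remainder 12; since the remainder is 12, round up to i = 4. First occurrence in the window: #5 on December 19, 2044 (4×28 = 112 days in).
December 20, 2045 is 478 days after the start; 478 ÷ 28 = 17 remainder 2. Last occurrence in the window: #18 on December 18, 2045.
Occurrences #5 through #18: 14 in total.

14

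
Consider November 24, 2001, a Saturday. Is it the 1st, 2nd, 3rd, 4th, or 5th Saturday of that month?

Day 24 falls in week ⌈24/7⌉ of the month.
Days 1–7 hold the 1st Saturday, 8–14 the 2nd, 15–21 the 3rd, 22–28 the 4th, 29–31 the 5th.
24 is in the range for the 4th.

4th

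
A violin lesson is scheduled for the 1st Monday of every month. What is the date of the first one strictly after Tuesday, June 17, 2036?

June 2036 starts on a Sunday, so its 1st Monday is June 2, 2036 (1 day in).
That is not after June 17, 2036, so look at July 2036.
July 2036 starts on a Tuesday, so its 1st Monday is July 7, 2036 (6 days in).

July 7, 2036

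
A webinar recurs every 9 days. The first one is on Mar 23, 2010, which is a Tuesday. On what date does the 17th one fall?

Aug 14, 2010

The 17th occurrence is 16 intervals after the first: 16 × 9 = 144 days after Mar 23, 2010.
Mar has 31 days — 8 days to the end of Mar leaves 136.
Apr has 30 days (106 left).
May has 31 days (75 left).
Jun has 30 days (45 left).
Jul has 31 days (14 left).
14 days into Aug → Aug 14, 2010.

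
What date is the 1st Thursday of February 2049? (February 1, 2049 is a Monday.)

February 2049 begins on a Monday, so the first Thursday is February 4 (3 days later).

4 February 2049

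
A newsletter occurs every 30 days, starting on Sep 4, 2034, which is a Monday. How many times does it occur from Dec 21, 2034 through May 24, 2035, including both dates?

5

Occurrences land 30·i days after Sep 4, 2034 for i = 0, 1, 2, …
Dec 21, 2034 is 108 days after the start; 108 ÷ 30 = 3 remainder 18; since the remainder is 18, round up to i = 4. First occurrence in the window: #5 on Jan 2, 2035 (4×30 = 120 days in).
May 24, 2035 is 262 days after the start; 262 ÷ 30 = 8 remainder 22. Last occurrence in the window: #9 on May 2, 2035.
Occurrences #5 through #9: 5 in total.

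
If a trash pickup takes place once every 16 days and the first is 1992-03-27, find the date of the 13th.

The 13th occurrence is 12 intervals after the first: 12 × 16 = 192 days after 1992-03-27.
March has 31 days — 4 days to the end of March leaves 188.
April has 30 days (158 left).
May has 31 days (127 left).
June has 30 days (97 left).
July has 31 days (66 left).
August has 31 days (35 left).
September has 30 days (5 left).
5 days into October → 1992-10-05.

1992-10-05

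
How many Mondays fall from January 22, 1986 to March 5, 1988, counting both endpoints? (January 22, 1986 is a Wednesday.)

110

January 22, 1986 is a Wednesday; the first Monday on or after it is January 27, 1986 (5 days later).
From January 27, 1986 to March 5, 1988: 338 + 365 + 65 = 768 days (rest of 1986, 1987, to March 5, 1988 in 1988).
768 ÷ 7 = 109 full weeks with remainder 5, so 109 more Mondays after the first → 110.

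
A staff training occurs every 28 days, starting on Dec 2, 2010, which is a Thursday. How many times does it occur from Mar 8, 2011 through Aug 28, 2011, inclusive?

Occurrences land 28·i days after Dec 2, 2010 for i = 0, 1, 2, …
Mar 8, 2011 is 96 days after the start; 96 ÷ 28 = 3 remainder 12; since the remainder is 12, round up to i = 4. First occurrence in the window: #5 on Mar 24, 2011 (4×28 = 112 days in).
Aug 28, 2011 is 269 days after the start; 269 ÷ 28 = 9 remainder 17. Last occurrence in the window: #10 on Aug 11, 2011.
Occurrences #5 through #10: 6 in total.

6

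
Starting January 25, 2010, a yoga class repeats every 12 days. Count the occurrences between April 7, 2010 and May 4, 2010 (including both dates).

Occurrences land 12·i days after January 25, 2010 for i = 0, 1, 2, …
April 7, 2010 is 72 days after the start; 72 ÷ 12 = 6 remainder 0. First occurrence in the window: #7 on April 7, 2010 (6×12 = 72 days in).
May 4, 2010 is 99 days after the start; 99 ÷ 12 = 8 remainder 3. Last occurrence in the window: #9 on May 1, 2010.
Occurrences #7 through #9: 3 in total.

3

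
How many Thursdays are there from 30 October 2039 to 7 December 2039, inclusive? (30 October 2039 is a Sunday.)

5

30 October 2039 is a Sunday; the first Thursday on or after it is 3 November 2039 (4 days later).
From 3 November 2039 to 7 December 2039: 27 + 7 = 34 days (rest of November, December).
34 ÷ 7 = 4 full weeks with remainder 6, so 4 more Thursdays after the first → 5.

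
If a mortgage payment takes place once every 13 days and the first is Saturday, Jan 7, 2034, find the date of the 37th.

The 37th occurrence is 36 intervals after the first: 36 × 13 = 468 days after Jan 7, 2034.
Jan has 31 days — 24 days to the end of Jan leaves 444.
From end of Jan to end of 2034 is 334 days (110 left).
Jan has 31 days (79 left).
Feb has 28 days (51 left).
Mar has 31 days (20 left).
20 days into Apr → Apr 20, 2035.

Apr 20, 2035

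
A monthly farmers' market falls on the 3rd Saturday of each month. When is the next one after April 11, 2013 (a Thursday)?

April 20, 2013

April 2013 starts on a Monday; its first Saturday is the 6th, so the 3rd Saturday is the 20th — April 20, 2013.
April 20, 2013 is after April 11, 2013, so that is the next one.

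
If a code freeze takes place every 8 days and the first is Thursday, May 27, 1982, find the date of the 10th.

The 10th occurrence is 9 intervals after the first: 9 × 8 = 72 days after May 27, 1982.
May has 31 days — 4 days to the end of May leaves 68.
June has 30 days (38 left).
July has 31 days (7 left).
7 days into August → August 7, 1982.

August 7, 1982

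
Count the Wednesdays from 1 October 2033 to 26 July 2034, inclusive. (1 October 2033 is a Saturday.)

1 October 2033 is a Saturday; the first Wednesday on or after it is 5 October 2033 (4 days later).
From 5 October 2033 to 26 July 2034: 26 + 30 + 31 + 31 + 28 + 31 + 30 + 31 + 30 + 26 = 294 days (rest of October, November, December, January, February, March, April, May, June, July).
294 ÷ 7 = 42 full weeks with remainder 0, so 42 more Wednesdays after the first → 43.

43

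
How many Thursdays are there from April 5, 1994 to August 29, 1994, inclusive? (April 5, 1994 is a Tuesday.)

April 5, 1994 is a Tuesday; the first Thursday on or after it is April 7, 1994 (2 days later).
From April 7, 1994 to August 29, 1994: 23 + 31 + 30 + 31 + 29 = 144 days (rest of April, May, June, July, August).
144 ÷ 7 = 20 full weeks with remainder 4, so 20 more Thursdays after the first → 21.

21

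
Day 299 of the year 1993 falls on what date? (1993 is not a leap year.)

1993-10-26

January has 31 days (299 − 31 = 268 remain).
February has 28 days (268 − 28 = 240 remain).
March has 31 days (240 − 31 = 209 remain).
April has 30 days (209 − 30 = 179 remain).
May has 31 days (179 − 31 = 148 remain).
June has 30 days (148 − 30 = 118 remain).
July has 31 days (118 − 31 = 87 remain).
August has 31 days (87 − 31 = 56 remain).
September has 30 days (56 − 30 = 26 remain).
26 into October → October 26.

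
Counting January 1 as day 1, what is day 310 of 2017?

Jan has 31 days (310 − 31 = 279 remain).
Feb has 28 days (279 − 28 = 251 remain).
Mar has 31 days (251 − 31 = 220 remain).
Apr has 30 days (220 − 30 = 190 remain).
May has 31 days (190 − 31 = 159 remain).
Jun has 30 days (159 − 30 = 129 remain).
Jul has 31 days (129 − 31 = 98 remain).
Aug has 31 days (98 − 31 = 67 remain).
Sep has 30 days (67 − 30 = 37 remain).
Oct has 31 days (37 − 31 = 6 remain).
6 into Nov → Nov 6.

Nov 6, 2017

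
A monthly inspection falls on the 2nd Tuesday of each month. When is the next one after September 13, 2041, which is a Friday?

October 8, 2041

September 2041 starts on a Sunday; its first Tuesday is the 3rd, so the 2nd Tuesday is the 10th — September 10, 2041.
That is not after September 13, 2041, so look at October 2041.
October 2041 starts on a Tuesday; its first Tuesday is the 1st, so the 2nd Tuesday is the 8th — October 8, 2041.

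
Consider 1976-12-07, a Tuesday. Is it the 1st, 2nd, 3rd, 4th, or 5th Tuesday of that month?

Day 7 falls in week ⌈7/7⌉ of the month.
Days 1–7 hold the 1st Tuesday, 8–14 the 2nd, 15–21 the 3rd, 22–28 the 4th, 29–31 the 5th.
7 is in the range for the 1st.

1st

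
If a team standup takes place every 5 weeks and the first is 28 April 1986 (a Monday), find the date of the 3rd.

The 3rd occurrence is 2 intervals after the first: 2 × 35 = 70 days after 28 April 1986.
April has 30 days — 2 days to the end of April leaves 68.
May has 31 days (37 left).
June has 30 days (7 left).
7 days into July → 7 July 1986.

7 July 1986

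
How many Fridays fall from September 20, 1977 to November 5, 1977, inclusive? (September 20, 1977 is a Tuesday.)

7

September 20, 1977 is a Tuesday; the first Friday on or after it is September 23, 1977 (3 days later).
From September 23, 1977 to November 5, 1977: 7 + 31 + 5 = 43 days (rest of September, October, November).
43 ÷ 7 = 6 full weeks with remainder 1, so 6 more Fridays after the first → 7.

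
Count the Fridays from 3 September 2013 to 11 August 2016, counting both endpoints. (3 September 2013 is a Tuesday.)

153

3 September 2013 is a Tuesday; the first Friday on or after it is 6 September 2013 (3 days later).
From 6 September 2013 to 11 August 2016: 116 + 365 + 365 + 224 = 1070 days (rest of 2013, 2014, 2015, to 11 August 2016 in 2016).
1070 ÷ 7 = 152 full weeks with remainder 6, so 152 more Fridays after the first → 153.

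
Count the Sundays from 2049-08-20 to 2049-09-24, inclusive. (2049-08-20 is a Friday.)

2049-08-20 is a Friday; the first Sunday on or after it is 2049-08-22 (2 days later).
From 2049-08-22 to 2049-09-24: 9 + 24 = 33 days (rest of August, September).
33 ÷ 7 = 4 full weeks with remainder 5, so 4 more Sundays after the first → 5.

5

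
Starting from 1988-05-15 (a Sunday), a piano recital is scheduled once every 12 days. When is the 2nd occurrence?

The 2nd occurrence is 1 interval after the first: 1 × 12 = 12 days after 1988-05-15.
12 days later is 1988-05-27.

1988-05-27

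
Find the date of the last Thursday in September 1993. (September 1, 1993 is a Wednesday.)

September 1993 begins on a Wednesday, so the first Thursday is September 2 (1 day later).
September 1993 has 30 days. Adding weeks: 2, 9, 16, 23, 30 — the last one ≤ 30 is the 30th.

30 September 1993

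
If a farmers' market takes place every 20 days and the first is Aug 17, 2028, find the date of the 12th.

The 12th occurrence is 11 intervals after the first: 11 × 20 = 220 days after Aug 17, 2028.
Aug has 31 days — 14 days to the end of Aug leaves 206.
Sep has 30 days (176 left).
Oct has 31 days (145 left).
Nov has 30 days (115 left).
Dec has 31 days (84 left).
Jan has 31 days (53 left).
Feb has 28 days (25 left).
25 days into Mar → Mar 25, 2029.

Mar 25, 2029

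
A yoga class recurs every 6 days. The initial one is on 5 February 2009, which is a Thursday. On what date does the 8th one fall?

19 March 2009

The 8th occurrence is 7 intervals after the first: 7 × 6 = 42 days after 5 February 2009.
February has 28 days — 23 days to the end of February leaves 19.
19 days into March → 19 March 2009.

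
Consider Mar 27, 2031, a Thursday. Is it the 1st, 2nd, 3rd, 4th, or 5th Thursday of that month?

Day 27 falls in week ⌈27/7⌉ of the month.
Days 1–7 hold the 1st Thursday, 8–14 the 2nd, 15–21 the 3rd, 22–28 the 4th, 29–31 the 5th.
27 is in the range for the 4th.

4th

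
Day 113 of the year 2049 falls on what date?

January has 31 days (113 − 31 = 82 remain).
February has 28 days (82 − 28 = 54 remain).
March has 31 days (54 − 31 = 23 remain).
23 into April → April 23.

23 April 2049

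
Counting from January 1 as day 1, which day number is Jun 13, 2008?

Days in months before Jun: 31 + 29 + 31 + 30 + 31 = 152.
Plus 13 days into Jun → day 165.

165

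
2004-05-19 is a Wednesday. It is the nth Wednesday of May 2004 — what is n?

3rd

Day 19 falls in week ⌈19/7⌉ of the month.
Days 1–7 hold the 1st Wednesday, 8–14 the 2nd, 15–21 the 3rd, 22–28 the 4th, 29–31 the 5th.
19 is in the range for the 3rd.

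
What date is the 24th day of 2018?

January 24, 2018

24 into January → January 24.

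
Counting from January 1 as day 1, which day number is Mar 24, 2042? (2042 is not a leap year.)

Days in months before Mar: 31 + 28 = 59.
Plus 24 days into Mar → day 83.

83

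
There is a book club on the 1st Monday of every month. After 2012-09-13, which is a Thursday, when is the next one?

September 2012 starts on a Saturday, so its 1st Monday is 2012-09-03 (2 days in).
That is not after 2012-09-13, so look at October 2012.
October 2012 starts on a Monday, so its 1st Monday is 2012-10-01.

2012-10-01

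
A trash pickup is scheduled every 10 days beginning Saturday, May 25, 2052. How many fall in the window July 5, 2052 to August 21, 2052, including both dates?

Occurrences land 10·i days after May 25, 2052 for i = 0, 1, 2, …
July 5, 2052 is 41 days after the start; 41 ÷ 10 = 4 remainder 1; since the remainder is 1, round up to i = 5. First occurrence in the window: #6 on July 14, 2052 (5×10 = 50 days in).
August 21, 2052 is 88 days after the start; 88 ÷ 10 = 8 remainder 8. Last occurrence in the window: #9 on August 13, 2052.
Occurrences #6 through #9: 4 in total.

4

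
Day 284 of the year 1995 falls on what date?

January has 31 days (284 − 31 = 253 remain).
February has 28 days (253 − 28 = 225 remain).
March has 31 days (225 − 31 = 194 remain).
April has 30 days (194 − 30 = 164 remain).
May has 31 days (164 − 31 = 133 remain).
June has 30 days (133 − 30 = 103 remain).
July has 31 days (103 − 31 = 72 remain).
August has 31 days (72 − 31 = 41 remain).
September has 30 days (41 − 30 = 11 remain).
11 into October → October 11.

October 11, 1995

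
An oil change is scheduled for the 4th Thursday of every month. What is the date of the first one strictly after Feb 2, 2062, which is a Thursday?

Feb 2062 starts on a Wednesday; its first Thursday is the 2nd, so the 4th Thursday is the 23rd — Feb 23, 2062.
Feb 23, 2062 is after Feb 2, 2062, so that is the next one.

Feb 23, 2062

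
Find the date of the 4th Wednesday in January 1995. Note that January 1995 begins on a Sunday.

25 January 1995

January 1995 begins on a Sunday, so the first Wednesday is January 4 (3 days later).
The 4th Wednesday is 3 weeks later: 4 + 21 = 25.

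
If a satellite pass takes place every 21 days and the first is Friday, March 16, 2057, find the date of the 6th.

June 29, 2057

The 6th occurrence is 5 intervals after the first: 5 × 21 = 105 days after March 16, 2057.
March has 31 days — 15 days to the end of March leaves 90.
April has 30 days (60 left).
May has 31 days (29 left).
29 days into June → June 29, 2057.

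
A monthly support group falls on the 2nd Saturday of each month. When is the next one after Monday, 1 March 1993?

13 March 1993

March 1993 starts on a Monday; its first Saturday is the 6th, so the 2nd Saturday is the 13th — 13 March 1993.
13 March 1993 is after 1 March 1993, so that is the next one.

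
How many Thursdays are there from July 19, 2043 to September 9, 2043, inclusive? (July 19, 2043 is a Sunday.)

7

July 19, 2043 is a Sunday; the first Thursday on or after it is July 23, 2043 (4 days later).
From July 23, 2043 to September 9, 2043: 8 + 31 + 9 = 48 days (rest of July, August, September).
48 ÷ 7 = 6 full weeks with remainder 6, so 6 more Thursdays after the first → 7.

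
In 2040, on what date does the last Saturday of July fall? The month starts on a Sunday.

28 July 2040

July 2040 begins on a Sunday, so the first Saturday is July 7 (6 days later).
July 2040 has 31 days. Adding weeks: 7, 14, 21, 28 — the last one ≤ 31 is the 28th.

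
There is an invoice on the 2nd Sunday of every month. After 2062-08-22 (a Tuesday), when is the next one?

2062-09-10

August 2062 starts on a Tuesday; its first Sunday is the 6th, so the 2nd Sunday is the 13th — 2062-08-13.
That is not after 2062-08-22, so look at September 2062.
September 2062 starts on a Friday; its first Sunday is the 3rd, so the 2nd Sunday is the 10th — 2062-09-10.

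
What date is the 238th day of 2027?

Jan has 31 days (238 − 31 = 207 remain).
Feb has 28 days (207 − 28 = 179 remain).
Mar has 31 days (179 − 31 = 148 remain).
Apr has 30 days (148 − 30 = 118 remain).
May has 31 days (118 − 31 = 87 remain).
Jun has 30 days (87 − 30 = 57 remain).
Jul has 31 days (57 − 31 = 26 remain).
26 into Aug → Aug 26.

Aug 26, 2027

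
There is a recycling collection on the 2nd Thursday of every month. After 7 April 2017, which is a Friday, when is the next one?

13 April 2017

April 2017 starts on a Saturday; its first Thursday is the 6th, so the 2nd Thursday is the 13th — 13 April 2017.
13 April 2017 is after 7 April 2017, so that is the next one.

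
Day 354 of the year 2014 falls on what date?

December 20, 2014

January has 31 days (354 − 31 = 323 remain).
February has 28 days (323 − 28 = 295 remain).
March has 31 days (295 − 31 = 264 remain).
April has 30 days (264 − 30 = 234 remain).
May has 31 days (234 − 31 = 203 remain).
June has 30 days (203 − 30 = 173 remain).
July has 31 days (173 − 31 = 142 remain).
August has 31 days (142 − 31 = 111 remain).
September has 30 days (111 − 30 = 81 remain).
October has 31 days (81 − 31 = 50 remain).
November has 30 days (50 − 30 = 20 remain).
20 into December → December 20.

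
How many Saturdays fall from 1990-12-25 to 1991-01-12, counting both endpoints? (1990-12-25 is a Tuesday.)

3

1990-12-25 is a Tuesday; the first Saturday on or after it is 1990-12-29 (4 days later).
From 1990-12-29 to 1991-01-12: 2 + 12 = 14 days (rest of December, January).
14 ÷ 7 = 2 full weeks with remainder 0, so 2 more Saturdays after the first → 3.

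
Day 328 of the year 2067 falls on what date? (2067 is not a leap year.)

November 24, 2067

January has 31 days (328 − 31 = 297 remain).
February has 28 days (297 − 28 = 269 remain).
March has 31 days (269 − 31 = 238 remain).
April has 30 days (238 − 30 = 208 remain).
May has 31 days (208 − 31 = 177 remain).
June has 30 days (177 − 30 = 147 remain).
July has 31 days (147 − 31 = 116 remain).
August has 31 days (116 − 31 = 85 remain).
September has 30 days (85 − 30 = 55 remain).
October has 31 days (55 − 31 = 24 remain).
24 into November → November 24.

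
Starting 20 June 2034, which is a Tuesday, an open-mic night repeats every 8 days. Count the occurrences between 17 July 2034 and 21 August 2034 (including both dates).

Occurrences land 8·i days after 20 June 2034 for i = 0, 1, 2, …
17 July 2034 is 27 days after the start; 27 ÷ 8 = 3 remainder 3; since the remainder is 3, round up to i = 4. First occurrence in the window: #5 on 22 July 2034 (4×8 = 32 days in).
21 August 2034 is 62 days after the start; 62 ÷ 8 = 7 remainder 6. Last occurrence in the window: #8 on 15 August 2034.
Occurrences #5 through #8: 4 in total.

4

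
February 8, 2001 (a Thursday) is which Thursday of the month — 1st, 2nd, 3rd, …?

Day 8 falls in week ⌈8/7⌉ of the month.
Days 1–7 hold the 1st Thursday, 8–14 the 2nd, 15–21 the 3rd, 22–28 the 4th, 29–31 the 5th.
8 is in the range for the 2nd.

2nd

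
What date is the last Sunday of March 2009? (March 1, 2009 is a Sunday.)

2009-03-29

March 2009 begins on a Sunday, so the first Sunday is March 1.
March 2009 has 31 days. Adding weeks: 1, 8, 15, 22, 29 — the last one ≤ 31 is the 29th.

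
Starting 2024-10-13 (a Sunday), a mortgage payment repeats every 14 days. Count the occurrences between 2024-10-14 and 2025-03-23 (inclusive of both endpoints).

11

Occurrences land 14·i days after 2024-10-13 for i = 0, 1, 2, …
2024-10-14 is 1 day after the start; 1 ÷ 14 = 0 remainder 1; since the remainder is 1, round up to i = 1. First occurrence in the window: #2 on 2024-10-27 (1×14 = 14 days in).
2025-03-23 is 161 days after the start; 161 ÷ 14 = 11 remainder 7. Last occurrence in the window: #12 on 2025-03-16.
Occurrences #2 through #12: 11 in total.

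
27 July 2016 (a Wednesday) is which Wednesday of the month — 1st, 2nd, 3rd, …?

4th

Day 27 falls in week ⌈27/7⌉ of the month.
Days 1–7 hold the 1st Wednesday, 8–14 the 2nd, 15–21 the 3rd, 22–28 the 4th, 29–31 the 5th.
27 is in the range for the 4th.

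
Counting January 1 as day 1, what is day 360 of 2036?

2036-12-25

January has 31 days (360 − 31 = 329 remain).
February has 29 days (329 − 29 = 300 remain).
March has 31 days (300 − 31 = 269 remain).
April has 30 days (269 − 30 = 239 remain).
May has 31 days (239 − 31 = 208 remain).
June has 30 days (208 − 30 = 178 remain).
July has 31 days (178 − 31 = 147 remain).
August has 31 days (147 − 31 = 116 remain).
September has 30 days (116 − 30 = 86 remain).
October has 31 days (86 − 31 = 55 remain).
November has 30 days (55 − 30 = 25 remain).
25 into December → December 25.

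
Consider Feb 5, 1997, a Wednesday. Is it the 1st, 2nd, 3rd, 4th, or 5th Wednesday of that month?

Day 5 falls in week ⌈5/7⌉ of the month.
Days 1–7 hold the 1st Wednesday, 8–14 the 2nd, 15–21 the 3rd, 22–28 the 4th, 29–31 the 5th.
5 is in the range for the 1st.

1st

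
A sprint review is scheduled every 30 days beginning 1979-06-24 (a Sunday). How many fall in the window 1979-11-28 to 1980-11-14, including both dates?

Occurrences land 30·i days after 1979-06-24 for i = 0, 1, 2, …
1979-11-28 is 157 days after the start; 157 ÷ 30 = 5 remainder 7; since the remainder is 7, round up to i = 6. First occurrence in the window: #7 on 1979-12-21 (6×30 = 180 days in).
1980-11-14 is 509 days after the start; 509 ÷ 30 = 16 remainder 29. Last occurrence in the window: #17 on 1980-10-16.
Occurrences #7 through #17: 11 in total.

11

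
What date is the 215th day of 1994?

3 August 1994

January has 31 days (215 − 31 = 184 remain).
February has 28 days (184 − 28 = 156 remain).
March has 31 days (156 − 31 = 125 remain).
April has 30 days (125 − 30 = 95 remain).
May has 31 days (95 − 31 = 64 remain).
June has 30 days (64 − 30 = 34 remain).
July has 31 days (34 − 31 = 3 remain).
3 into August → August 3.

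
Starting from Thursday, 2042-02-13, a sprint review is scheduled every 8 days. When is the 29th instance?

The 29th occurrence is 28 intervals after the first: 28 × 8 = 224 days after 2042-02-13.
February has 28 days — 15 days to the end of February leaves 209.
March has 31 days (178 left).
April has 30 days (148 left).
May has 31 days (117 left).
June has 30 days (87 left).
July has 31 days (56 left).
August has 31 days (25 left).
25 days into September → 2042-09-25.

2042-09-25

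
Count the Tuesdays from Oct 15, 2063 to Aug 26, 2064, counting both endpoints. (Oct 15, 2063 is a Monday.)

Oct 15, 2063 is a Monday; the first Tuesday on or after it is Oct 16, 2063 (1 day later).
From Oct 16, 2063 to Aug 26, 2064: 15 + 30 + 31 + 31 + 29 + 31 + 30 + 31 + 30 + 31 + 26 = 315 days (rest of Oct, Nov, Dec, Jan, Feb, Mar, Apr, May, Jun, Jul, Aug).
315 ÷ 7 = 45 full weeks with remainder 0, so 45 more Tuesdays after the first → 46.

46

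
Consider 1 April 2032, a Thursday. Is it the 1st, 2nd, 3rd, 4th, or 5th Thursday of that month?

Day 1 falls in week ⌈1/7⌉ of the month.
Days 1–7 hold the 1st Thursday, 8–14 the 2nd, 15–21 the 3rd, 22–28 the 4th, 29–31 the 5th.
1 is in the range for the 1st.

1st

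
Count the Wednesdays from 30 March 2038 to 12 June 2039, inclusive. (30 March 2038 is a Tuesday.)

30 March 2038 is a Tuesday; the first Wednesday on or after it is 31 March 2038 (1 day later).
From 31 March 2038 to 12 June 2039: 275 + 163 = 438 days (rest of 2038, to 12 June 2039 in 2039).
438 ÷ 7 = 62 full weeks with remainder 4, so 62 more Wednesdays after the first → 63.

63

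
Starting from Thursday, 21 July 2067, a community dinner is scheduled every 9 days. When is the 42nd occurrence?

The 42nd occurrence is 41 intervals after the first: 41 × 9 = 369 days after 21 July 2067.
July has 31 days — 10 days to the end of July leaves 359.
August has 31 days (328 left).
September has 30 days (298 left).
October has 31 days (267 left).
November has 30 days (237 left).
December has 31 days (206 left).
January has 31 days (175 left).
February has 29 days (146 left).
March has 31 days (115 left).
April has 30 days (85 left).
May has 31 days (54 left).
June has 30 days (24 left).
24 days into July → 24 July 2068.

24 July 2068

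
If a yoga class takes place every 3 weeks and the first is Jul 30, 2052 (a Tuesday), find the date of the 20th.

The 20th occurrence is 19 intervals after the first: 19 × 21 = 399 days after Jul 30, 2052.
Jul has 31 days — 1 day to the end of Jul leaves 398.
Aug has 31 days (367 left).
Sep has 30 days (337 left).
Oct has 31 days (306 left).
Nov has 30 days (276 left).
Dec has 31 days (245 left).
Jan has 31 days (214 left).
Feb has 28 days (186 left).
Mar has 31 days (155 left).
Apr has 30 days (125 left).
May has 31 days (94 left).
Jun has 30 days (64 left).
Jul has 31 days (33 left).
Aug has 31 days (2 left).
2 days into Sep → Sep 2, 2053.

Sep 2, 2053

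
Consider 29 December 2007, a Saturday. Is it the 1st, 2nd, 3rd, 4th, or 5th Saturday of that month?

5th

Day 29 falls in week ⌈29/7⌉ of the month.
Days 1–7 hold the 1st Saturday, 8–14 the 2nd, 15–21 the 3rd, 22–28 the 4th, 29–31 the 5th.
29 is in the range for the 5th.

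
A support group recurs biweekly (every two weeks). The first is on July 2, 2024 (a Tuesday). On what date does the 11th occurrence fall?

November 19, 2024

The 11th occurrence is 10 intervals after the first: 10 × 14 = 140 days after July 2, 2024.
July has 31 days — 29 days to the end of July leaves 111.
August has 31 days (80 left).
September has 30 days (50 left).
October has 31 days (19 left).
19 days into November → November 19, 2024.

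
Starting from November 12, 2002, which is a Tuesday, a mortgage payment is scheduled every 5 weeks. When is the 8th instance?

July 15, 2003

The 8th occurrence is 7 intervals after the first: 7 × 35 = 245 days after November 12, 2002.
November has 30 days — 18 days to the end of November leaves 227.
December has 31 days (196 left).
January has 31 days (165 left).
February has 28 days (137 left).
March has 31 days (106 left).
April has 30 days (76 left).
May has 31 days (45 left).
June has 30 days (15 left).
15 days into July → July 15, 2003.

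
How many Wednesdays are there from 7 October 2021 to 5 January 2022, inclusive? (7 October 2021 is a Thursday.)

13

7 October 2021 is a Thursday; the first Wednesday on or after it is 13 October 2021 (6 days later).
From 13 October 2021 to 5 January 2022: 18 + 30 + 31 + 5 = 84 days (rest of October, November, December, January).
84 ÷ 7 = 12 full weeks with remainder 0, so 12 more Wednesdays after the first → 13.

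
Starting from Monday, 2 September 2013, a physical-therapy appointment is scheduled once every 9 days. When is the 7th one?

26 October 2013

The 7th occurrence is 6 intervals after the first: 6 × 9 = 54 days after 2 September 2013.
September has 30 days — 28 days to the end of September leaves 26.
26 days into October → 26 October 2013.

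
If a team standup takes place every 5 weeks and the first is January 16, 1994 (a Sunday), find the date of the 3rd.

The 3rd occurrence is 2 intervals after the first: 2 × 35 = 70 days after January 16, 1994.
January has 31 days — 15 days to the end of January leaves 55.
February has 28 days (27 left).
27 days into March → March 27, 1994.

March 27, 1994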